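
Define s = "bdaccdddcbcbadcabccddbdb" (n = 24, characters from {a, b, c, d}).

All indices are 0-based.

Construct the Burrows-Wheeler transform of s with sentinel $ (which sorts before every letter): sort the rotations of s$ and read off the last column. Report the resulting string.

bcdbdcca$ddbdbaccbbdadcdc

rank  rotation                   last
    0  $bdaccdddcbcbadcabccddbdb  b
    1  abccddbdb$bdaccdddcbcbadc  c
    2  accdddcbcbadcabccddbdb$bd  d
    3  adcabccddbdb$bdaccdddcbcb  b
    4  b$bdaccdddcbcbadcabccddbd  d
    5  badcabccddbdb$bdaccdddcbc  c
    6  bcbadcabccddbdb$bdaccdddc  c
    7  bccddbdb$bdaccdddcbcbadca  a
    8  bdaccdddcbcbadcabccddbdb$  $
    9  bdb$bdaccdddcbcbadcabccdd  d
   10  cabccddbdb$bdaccdddcbcbad  d
   11  cbadcabccddbdb$bdaccdddcb  b
   12  cbcbadcabccddbdb$bdaccddd  d
   13  ccddbdb$bdaccdddcbcbadcab  b
   14  ccdddcbcbadcabccddbdb$bda  a
   15  cddbdb$bdaccdddcbcbadcabc  c
   16  cdddcbcbadcabccddbdb$bdac  c
   17  daccdddcbcbadcabccddbdb$b  b
   18  db$bdaccdddcbcbadcabccddb  b
   19  dbdb$bdaccdddcbcbadcabccd  d
   20  dcabccddbdb$bdaccdddcbcba  a
   21  dcbcbadcabccddbdb$bdaccdd  d
   22  ddbdb$bdaccdddcbcbadcabcc  c
   23  ddcbcbadcabccddbdb$bdaccd  d
   24  dddcbcbadcabccddbdb$bdacc  c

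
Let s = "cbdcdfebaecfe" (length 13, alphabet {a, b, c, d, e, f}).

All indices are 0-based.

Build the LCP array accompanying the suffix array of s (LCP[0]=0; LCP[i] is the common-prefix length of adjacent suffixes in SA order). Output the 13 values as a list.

[0, 0, 1, 0, 1, 1, 0, 1, 0, 1, 1, 0, 2]

rank→(start, suffix):
  0 → (8, 'aecfe')
  1 → (7, 'baecfe')
  2 → (1, 'bdcdfebaecfe')
  3 → (0, 'cbdcdfebaecfe')
  4 → (3, 'cdfebaecfe')
  5 → (10, 'cfe')
  6 → (2, 'dcdfebaecfe')
  7 → (4, 'dfebaecfe')
  8 → (12, 'e')
  9 → (6, 'ebaecfe')
  10 → (9, 'ecfe')
  11 → (11, 'fe')
  12 → (5, 'febaecfe')

SA = [8, 7, 1, 0, 3, 10, 2, 4, 12, 6, 9, 11, 5]
[i] adj suffixes → lcp
  [1] 8/7 → 0 ('')
  [2] 7/1 → 1 ('b')
  [3] 1/0 → 0 ('')
  [4] 0/3 → 1 ('c')
  [5] 3/10 → 1 ('c')
  [6] 10/2 → 0 ('')
  [7] 2/4 → 1 ('d')
  [8] 4/12 → 0 ('')
  [9] 12/6 → 1 ('e')
  [10] 6/9 → 1 ('e')
  [11] 9/11 → 0 ('')
  [12] 11/5 → 2 ('fe')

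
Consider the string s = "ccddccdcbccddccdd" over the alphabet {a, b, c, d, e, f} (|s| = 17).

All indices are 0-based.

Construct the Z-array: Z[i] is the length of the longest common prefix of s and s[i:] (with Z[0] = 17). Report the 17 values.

[17, 1, 0, 0, 3, 1, 0, 1, 0, 7, 1, 0, 0, 4, 1, 0, 0]

Z[0]=17
i=1: i≥r, start 0; Z[1]=1 extend→box=[1,2)
i=2: i≥r, start 0; Z[2]=0
i=3: i≥r, start 0; Z[3]=0
i=4: i≥r, start 0; Z[4]=3 extend→box=[4,7)
i=5: min(r-i=2, Z[1]=1)=1; Z[5]=1
i=6: min(r-i=1, Z[2]=0)=0; Z[6]=0
i=7: i≥r, start 0; Z[7]=1 extend→box=[7,8)
i=8: i≥r, start 0; Z[8]=0
i=9: i≥r, start 0; Z[9]=7 extend→box=[9,16)
i=10: min(r-i=6, Z[1]=1)=1; Z[10]=1
i=11: min(r-i=5, Z[2]=0)=0; Z[11]=0
i=12: min(r-i=4, Z[3]=0)=0; Z[12]=0
i=13: min(r-i=3, Z[4]=3)=3; Z[13]=4 extend→box=[13,17)
i=14: min(r-i=3, Z[1]=1)=1; Z[14]=1
i=15: min(r-i=2, Z[2]=0)=0; Z[15]=0
i=16: min(r-i=1, Z[3]=0)=0; Z[16]=0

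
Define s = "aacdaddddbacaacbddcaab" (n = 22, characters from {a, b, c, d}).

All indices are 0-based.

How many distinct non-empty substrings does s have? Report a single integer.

224

rank | idx | suffix
   0 |  19 | aab
   1 |  12 | aacbddcaab
   2 |   0 | aacdaddddbacaacbddcaab
   3 |  20 | ab
   4 |  10 | acaacbddcaab
   5 |  13 | acbddcaab
   6 |   1 | acdaddddbacaacbddcaab
   7 |   4 | addddbacaacbddcaab
   8 |  21 | b
   9 |   9 | bacaacbddcaab
  10 |  15 | bddcaab
  11 |  18 | caab
  12 |  11 | caacbddcaab
  13 |  14 | cbddcaab
  14 |   2 | cdaddddbacaacbddcaab
  15 |   3 | daddddbacaacbddcaab
  16 |   8 | dbacaacbddcaab
  17 |  17 | dcaab
  18 |   7 | ddbacaacbddcaab
  19 |  16 | ddcaab
  20 |   6 | dddbacaacbddcaab
  21 |   5 | ddddbacaacbddcaab

SA = [19, 12, 0, 20, 10, 13, 1, 4, 21, 9, 15, 18, 11, 14, 2, 3, 8, 17, 7, 16, 6, 5]
i: (SA[i-1],SA[i]) lcp shared
  1: (19,12) 2 'aa'
  2: (12,0) 3 'aac'
  3: (0,20) 1 'a'
  4: (20,10) 1 'a'
  5: (10,13) 2 'ac'
  6: (13,1) 2 'ac'
  7: (1,4) 1 'a'
  8: (4,21) 0 ''
  9: (21,9) 1 'b'
  10: (9,15) 1 'b'
  11: (15,18) 0 ''
  12: (18,11) 3 'caa'
  13: (11,14) 1 'c'
  14: (14,2) 1 'c'
  15: (2,3) 0 ''
  16: (3,8) 1 'd'
  17: (8,17) 1 'd'
  18: (17,7) 1 'd'
  19: (7,16) 2 'dd'
  20: (16,6) 2 'dd'
  21: (6,5) 3 'ddd'

n(n+1)/2 = 22·23/2 = 253
Σ LCP = 0 + 2 + 3 + 1 + 1 + 2 + 2 + 1 + 0 + 1 + 1 + 0 + 3 + 1 + 1 + 0 + 1 + 1 + 1 + 2 + 2 + 3 = 29
distinct = 253 − 29 = 224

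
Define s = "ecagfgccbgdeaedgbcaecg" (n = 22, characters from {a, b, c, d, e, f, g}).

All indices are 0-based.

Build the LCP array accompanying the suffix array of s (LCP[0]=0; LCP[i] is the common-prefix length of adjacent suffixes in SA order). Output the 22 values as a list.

rank→(start, suffix):
  0 → (18, 'aecg')
  1 → (12, 'aedgbcaecg')
  2 → (2, 'agfgccbgdeaedgbcaecg')
  3 → (16, 'bcaecg')
  4 → (8, 'bgdeaedgbcaecg')
  5 → (17, 'caecg')
  6 → (1, 'cagfgccbgdeaedgbcaecg')
  7 → (7, 'cbgdeaedgbcaecg')
  8 → (6, 'ccbgdeaedgbcaecg')
  9 → (20, 'cg')
  10 → (10, 'deaedgbcaecg')
  11 → (14, 'dgbcaecg')
  12 → (11, 'eaedgbcaecg')
  13 → (0, 'ecagfgccbgdeaedgbcaecg')
  14 → (19, 'ecg')
  15 → (13, 'edgbcaecg')
  16 → (4, 'fgccbgdeaedgbcaecg')
  17 → (21, 'g')
  18 → (15, 'gbcaecg')
  19 → (5, 'gccbgdeaedgbcaecg')
  20 → (9, 'gdeaedgbcaecg')
  21 → (3, 'gfgccbgdeaedgbcaecg')

SA = [18, 12, 2, 16, 8, 17, 1, 7, 6, 20, 10, 14, 11, 0, 19, 13, 4, 21, 15, 5, 9, 3]
[i] adj suffixes → lcp
  [1] 18/12 → 2 ('ae')
  [2] 12/2 → 1 ('a')
  [3] 2/16 → 0 ('')
  [4] 16/8 → 1 ('b')
  [5] 8/17 → 0 ('')
  [6] 17/1 → 2 ('ca')
  [7] 1/7 → 1 ('c')
  [8] 7/6 → 1 ('c')
  [9] 6/20 → 1 ('c')
  [10] 20/10 → 0 ('')
  [11] 10/14 → 1 ('d')
  [12] 14/11 → 0 ('')
  [13] 11/0 → 1 ('e')
  [14] 0/19 → 2 ('ec')
  [15] 19/13 → 1 ('e')
  [16] 13/4 → 0 ('')
  [17] 4/21 → 0 ('')
  [18] 21/15 → 1 ('g')
  [19] 15/5 → 1 ('g')
  [20] 5/9 → 1 ('g')
  [21] 9/3 → 1 ('g')

[0, 2, 1, 0, 1, 0, 2, 1, 1, 1, 0, 1, 0, 1, 2, 1, 0, 0, 1, 1, 1, 1]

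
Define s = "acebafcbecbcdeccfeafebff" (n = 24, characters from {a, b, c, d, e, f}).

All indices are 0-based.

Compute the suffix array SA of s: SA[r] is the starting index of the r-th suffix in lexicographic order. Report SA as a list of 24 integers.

[0, 4, 18, 3, 10, 7, 21, 9, 6, 14, 11, 1, 15, 12, 17, 2, 20, 8, 13, 23, 5, 16, 19, 22]

sorted suffixes:
  #0 SA[0]=0  'acebafcbecbcdeccfeafebff'
  #1 SA[1]=4  'afcbecbcdeccfeafebff'
  #2 SA[2]=18  'afebff'
  #3 SA[3]=3  'bafcbecbcdeccfeafebff'
  #4 SA[4]=10  'bcdeccfeafebff'
  #5 SA[5]=7  'becbcdeccfeafebff'
  #6 SA[6]=21  'bff'
  #7 SA[7]=9  'cbcdeccfeafebff'
  #8 SA[8]=6  'cbecbcdeccfeafebff'
  #9 SA[9]=14  'ccfeafebff'
  #10 SA[10]=11  'cdeccfeafebff'
  #11 SA[11]=1  'cebafcbecbcdeccfeafebff'
  #12 SA[12]=15  'cfeafebff'
  #13 SA[13]=12  'deccfeafebff'
  #14 SA[14]=17  'eafebff'
  #15 SA[15]=2  'ebafcbecbcdeccfeafebff'
  #16 SA[16]=20  'ebff'
  #17 SA[17]=8  'ecbcdeccfeafebff'
  #18 SA[18]=13  'eccfeafebff'
  #19 SA[19]=23  'f'
  #20 SA[20]=5  'fcbecbcdeccfeafebff'
  #21 SA[21]=16  'feafebff'
  #22 SA[22]=19  'febff'
  #23 SA[23]=22  'ff'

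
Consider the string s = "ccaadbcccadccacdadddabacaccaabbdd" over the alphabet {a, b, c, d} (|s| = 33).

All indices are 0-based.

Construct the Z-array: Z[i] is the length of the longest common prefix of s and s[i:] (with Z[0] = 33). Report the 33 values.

[33, 1, 0, 0, 0, 0, 2, 3, 1, 0, 0, 3, 1, 0, 1, 0, 0, 0, 0, 0, 0, 0, 0, 1, 0, 4, 1, 0, 0, 0, 0, 0, 0]

Z[0]=33
i=1: i≥r, start 0; Z[1]=1 grow→box=[1,2)
i=2: i≥r, start 0; Z[2]=0
i=3: i≥r, start 0; Z[3]=0
i=4: i≥r, start 0; Z[4]=0
i=5: i≥r, start 0; Z[5]=0
i=6: i≥r, start 0; Z[6]=2 grow→box=[6,8)
i=7: min(r-i=1, Z[1]=1)=1; Z[7]=3 grow→box=[7,10)
i=8: min(r-i=2, Z[1]=1)=1; Z[8]=1
i=9: min(r-i=1, Z[2]=0)=0; Z[9]=0
i=10: i≥r, start 0; Z[10]=0
i=11: i≥r, start 0; Z[11]=3 grow→box=[11,14)
i=12: min(r-i=2, Z[1]=1)=1; Z[12]=1
i=13: min(r-i=1, Z[2]=0)=0; Z[13]=0
i=14: i≥r, start 0; Z[14]=1 grow→box=[14,15)
i=15: i≥r, start 0; Z[15]=0
i=16: i≥r, start 0; Z[16]=0
i=17: i≥r, start 0; Z[17]=0
i=18: i≥r, start 0; Z[18]=0
i=19: i≥r, start 0; Z[19]=0
i=20: i≥r, start 0; Z[20]=0
i=21: i≥r, start 0; Z[21]=0
i=22: i≥r, start 0; Z[22]=0
i=23: i≥r, start 0; Z[23]=1 grow→box=[23,24)
i=24: i≥r, start 0; Z[24]=0
i=25: i≥r, start 0; Z[25]=4 grow→box=[25,29)
i=26: min(r-i=3, Z[1]=1)=1; Z[26]=1
i=27: min(r-i=2, Z[2]=0)=0; Z[27]=0
i=28: min(r-i=1, Z[3]=0)=0; Z[28]=0
i=29: i≥r, start 0; Z[29]=0
i=30: i≥r, start 0; Z[30]=0
i=31: i≥r, start 0; Z[31]=0
i=32: i≥r, start 0; Z[32]=0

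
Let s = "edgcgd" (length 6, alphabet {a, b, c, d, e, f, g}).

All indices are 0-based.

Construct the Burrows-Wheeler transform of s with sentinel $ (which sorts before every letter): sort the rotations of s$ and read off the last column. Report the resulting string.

dgge$dc

rank  rotation last
    0  $edgcgd  d
    1  cgd$edg  g
    2  d$edgcg  g
    3  dgcgd$e  e
    4  edgcgd$  $
    5  gcgd$ed  d
    6  gd$edgc  c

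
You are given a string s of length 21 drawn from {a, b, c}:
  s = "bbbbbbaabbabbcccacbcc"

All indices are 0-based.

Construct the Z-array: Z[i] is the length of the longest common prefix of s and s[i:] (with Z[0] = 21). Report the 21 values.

[21, 5, 4, 3, 2, 1, 0, 0, 2, 1, 0, 2, 1, 0, 0, 0, 0, 0, 1, 0, 0]

Z[0]=21
i=1: i≥r, start 0; Z[1]=5 grow→box=[1,6)
i=2: min(r-i=4, Z[1]=5)=4; Z[2]=4
i=3: min(r-i=3, Z[2]=4)=3; Z[3]=3
i=4: min(r-i=2, Z[3]=3)=2; Z[4]=2
i=5: min(r-i=1, Z[4]=2)=1; Z[5]=1
i=6: i≥r, start 0; Z[6]=0
i=7: i≥r, start 0; Z[7]=0
i=8: i≥r, start 0; Z[8]=2 grow→box=[8,10)
i=9: min(r-i=1, Z[1]=5)=1; Z[9]=1
i=10: i≥r, start 0; Z[10]=0
i=11: i≥r, start 0; Z[11]=2 grow→box=[11,13)
i=12: min(r-i=1, Z[1]=5)=1; Z[12]=1
i=13: i≥r, start 0; Z[13]=0
i=14: i≥r, start 0; Z[14]=0
i=15: i≥r, start 0; Z[15]=0
i=16: i≥r, start 0; Z[16]=0
i=17: i≥r, start 0; Z[17]=0
i=18: i≥r, start 0; Z[18]=1 grow→box=[18,19)
i=19: i≥r, start 0; Z[19]=0
i=20: i≥r, start 0; Z[20]=0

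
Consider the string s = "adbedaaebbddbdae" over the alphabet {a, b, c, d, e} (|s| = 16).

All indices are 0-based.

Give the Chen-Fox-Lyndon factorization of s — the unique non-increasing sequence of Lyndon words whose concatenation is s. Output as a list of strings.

["adbed", "aaebbddbdae"]

emit factor 1: 'adbed' (i=0, period=5)
emit factor 2: 'aaebbddbdae' (i=5, period=11)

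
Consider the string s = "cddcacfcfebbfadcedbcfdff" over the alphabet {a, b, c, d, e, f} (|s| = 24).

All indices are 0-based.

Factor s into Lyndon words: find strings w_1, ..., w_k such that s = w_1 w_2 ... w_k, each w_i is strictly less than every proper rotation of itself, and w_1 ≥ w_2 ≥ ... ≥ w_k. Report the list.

emit factor 1: 'cdd' (i=0, period=3)
emit factor 2: 'c' (i=3, period=1)
emit factor 3: 'acfcfebbfadcedbcfdff' (i=4, period=20)

["cdd", "c", "acfcfebbfadcedbcfdff"]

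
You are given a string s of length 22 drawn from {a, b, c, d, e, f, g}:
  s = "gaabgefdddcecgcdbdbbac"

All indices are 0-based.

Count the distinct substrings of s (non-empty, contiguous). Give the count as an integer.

236

rank→(start, suffix):
  0 → (1, 'aabgefdddcecgcdbdbbac')
  1 → (2, 'abgefdddcecgcdbdbbac')
  2 → (20, 'ac')
  3 → (19, 'bac')
  4 → (18, 'bbac')
  5 → (16, 'bdbbac')
  6 → (3, 'bgefdddcecgcdbdbbac')
  7 → (21, 'c')
  8 → (14, 'cdbdbbac')
  9 → (10, 'cecgcdbdbbac')
  10 → (12, 'cgcdbdbbac')
  11 → (17, 'dbbac')
  12 → (15, 'dbdbbac')
  13 → (9, 'dcecgcdbdbbac')
  14 → (8, 'ddcecgcdbdbbac')
  15 → (7, 'dddcecgcdbdbbac')
  16 → (11, 'ecgcdbdbbac')
  17 → (5, 'efdddcecgcdbdbbac')
  18 → (6, 'fdddcecgcdbdbbac')
  19 → (0, 'gaabgefdddcecgcdbdbbac')
  20 → (13, 'gcdbdbbac')
  21 → (4, 'gefdddcecgcdbdbbac')

SA = [1, 2, 20, 19, 18, 16, 3, 21, 14, 10, 12, 17, 15, 9, 8, 7, 11, 5, 6, 0, 13, 4]
i: (SA[i-1],SA[i]) lcp shared
  1: (1,2) 1 'a'
  2: (2,20) 1 'a'
  3: (20,19) 0 ''
  4: (19,18) 1 'b'
  5: (18,16) 1 'b'
  6: (16,3) 1 'b'
  7: (3,21) 0 ''
  8: (21,14) 1 'c'
  9: (14,10) 1 'c'
  10: (10,12) 1 'c'
  11: (12,17) 0 ''
  12: (17,15) 2 'db'
  13: (15,9) 1 'd'
  14: (9,8) 1 'd'
  15: (8,7) 2 'dd'
  16: (7,11) 0 ''
  17: (11,5) 1 'e'
  18: (5,6) 0 ''
  19: (6,0) 0 ''
  20: (0,13) 1 'g'
  21: (13,4) 1 'g'

n(n+1)/2 = 22·23/2 = 253
Σ LCP = 0 + 1 + 1 + 0 + 1 + 1 + 1 + 0 + 1 + 1 + 1 + 0 + 2 + 1 + 1 + 2 + 0 + 1 + 0 + 0 + 1 + 1 = 17
distinct = 253 − 17 = 236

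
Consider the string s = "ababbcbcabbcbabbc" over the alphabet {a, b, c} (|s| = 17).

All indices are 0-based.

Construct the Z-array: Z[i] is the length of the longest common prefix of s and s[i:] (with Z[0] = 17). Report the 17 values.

[17, 0, 2, 0, 0, 0, 0, 0, 2, 0, 0, 0, 0, 2, 0, 0, 0]

Z[0]=17
i=1: fresh scan; Z[1]=0
i=2: fresh scan; Z[2]=2 scan→box=[2,4)
i=3: min(r-i=1, Z[1]=0)=0; Z[3]=0
i=4: fresh scan; Z[4]=0
i=5: fresh scan; Z[5]=0
i=6: fresh scan; Z[6]=0
i=7: fresh scan; Z[7]=0
i=8: fresh scan; Z[8]=2 scan→box=[8,10)
i=9: min(r-i=1, Z[1]=0)=0; Z[9]=0
i=10: fresh scan; Z[10]=0
i=11: fresh scan; Z[11]=0
i=12: fresh scan; Z[12]=0
i=13: fresh scan; Z[13]=2 scan→box=[13,15)
i=14: min(r-i=1, Z[1]=0)=0; Z[14]=0
i=15: fresh scan; Z[15]=0
i=16: fresh scan; Z[16]=0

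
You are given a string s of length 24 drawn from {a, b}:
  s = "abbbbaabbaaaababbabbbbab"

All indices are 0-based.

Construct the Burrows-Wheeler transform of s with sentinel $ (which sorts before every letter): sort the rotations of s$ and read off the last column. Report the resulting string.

rank  rotation                   last
    0  $abbbbaabbaaaababbabbbbab  b
    1  aaaababbabbbbab$abbbbaabb  b
    2  aaababbabbbbab$abbbbaabba  a
    3  aababbabbbbab$abbbbaabbaa  a
    4  aabbaaaababbabbbbab$abbbb  b
    5  ab$abbbbaabbaaaababbabbbb  b
    6  ababbabbbbab$abbbbaabbaaa  a
    7  abbaaaababbabbbbab$abbbba  a
    8  abbabbbbab$abbbbaabbaaaab  b
    9  abbbbaabbaaaababbabbbbab$  $
   10  abbbbab$abbbbaabbaaaababb  b
   11  b$abbbbaabbaaaababbabbbba  a
   12  baaaababbabbbbab$abbbbaab  b
   13  baabbaaaababbabbbbab$abbb  b
   14  bab$abbbbaabbaaaababbabbb  b
   15  babbabbbbab$abbbbaabbaaaa  a
   16  babbbbab$abbbbaabbaaaabab  b
   17  bbaaaababbabbbbab$abbbbaa  a
   18  bbaabbaaaababbabbbbab$abb  b
   19  bbab$abbbbaabbaaaababbabb  b
   20  bbabbbbab$abbbbaabbaaaaba  a
   21  bbbaabbaaaababbabbbbab$ab  b
   22  bbbab$abbbbaabbaaaababbab  b
   23  bbbbaabbaaaababbabbbbab$a  a
   24  bbbbab$abbbbaabbaaaababba  a

bbaabbaab$babbbababbabbaa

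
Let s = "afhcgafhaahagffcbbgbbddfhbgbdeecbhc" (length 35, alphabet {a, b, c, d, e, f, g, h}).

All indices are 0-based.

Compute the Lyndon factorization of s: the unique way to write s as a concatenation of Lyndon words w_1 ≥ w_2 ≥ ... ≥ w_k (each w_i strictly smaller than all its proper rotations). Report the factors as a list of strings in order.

["afhcg", "afh", "aahagffcbbgbbddfhbgbdeecbhc"]

emit factor 1: 'afhcg' (i=0, period=5)
emit factor 2: 'afh' (i=5, period=3)
emit factor 3: 'aahagffcbbgbbddfhbgbdeecbhc' (i=8, period=27)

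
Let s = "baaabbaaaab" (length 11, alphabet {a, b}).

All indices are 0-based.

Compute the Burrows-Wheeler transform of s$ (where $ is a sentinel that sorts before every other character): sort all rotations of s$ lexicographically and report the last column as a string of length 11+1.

bbabaaaaab$a

rank  rotation      last
    0  $baaabbaaaab  b
    1  aaaab$baaabb  b
    2  aaab$baaabba  a
    3  aaabbaaaab$b  b
    4  aab$baaabbaa  a
    5  aabbaaaab$ba  a
    6  ab$baaabbaaa  a
    7  abbaaaab$baa  a
    8  b$baaabbaaaa  a
    9  baaaab$baaab  b
   10  baaabbaaaab$  $
   11  bbaaaab$baaa  a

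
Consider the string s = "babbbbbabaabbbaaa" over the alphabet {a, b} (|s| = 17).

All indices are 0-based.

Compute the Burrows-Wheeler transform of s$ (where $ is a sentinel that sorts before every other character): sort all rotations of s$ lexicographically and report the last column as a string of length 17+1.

aaabbbabbab$bbabba

rank  rotation            last
    0  $babbbbbabaabbbaaa  a
    1  a$babbbbbabaabbbaa  a
    2  aa$babbbbbabaabbba  a
    3  aaa$babbbbbabaabbb  b
    4  aabbbaaa$babbbbbab  b
    5  abaabbbaaa$babbbbb  b
    6  abbbaaa$babbbbbaba  a
    7  abbbbbabaabbbaaa$b  b
    8  baaa$babbbbbabaabb  b
    9  baabbbaaa$babbbbba  a
   10  babaabbbaaa$babbbb  b
   11  babbbbbabaabbbaaa$  $
   12  bbaaa$babbbbbabaab  b
   13  bbabaabbbaaa$babbb  b
   14  bbbaaa$babbbbbabaa  a
   15  bbbabaabbbaaa$babb  b
   16  bbbbabaabbbaaa$bab  b
   17  bbbbbabaabbbaaa$ba  a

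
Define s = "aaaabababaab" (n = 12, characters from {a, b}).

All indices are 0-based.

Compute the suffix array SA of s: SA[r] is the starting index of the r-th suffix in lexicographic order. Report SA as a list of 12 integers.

rank→(start, suffix):
  0 → (0, 'aaaabababaab')
  1 → (1, 'aaabababaab')
  2 → (9, 'aab')
  3 → (2, 'aabababaab')
  4 → (10, 'ab')
  5 → (7, 'abaab')
  6 → (5, 'ababaab')
  7 → (3, 'abababaab')
  8 → (11, 'b')
  9 → (8, 'baab')
  10 → (6, 'babaab')
  11 → (4, 'bababaab')

[0, 1, 9, 2, 10, 7, 5, 3, 11, 8, 6, 4]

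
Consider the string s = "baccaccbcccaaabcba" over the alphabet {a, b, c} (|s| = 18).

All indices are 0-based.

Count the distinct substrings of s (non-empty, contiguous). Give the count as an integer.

sorted suffixes:
  #0 SA[0]=17  'a'
  #1 SA[1]=11  'aaabcba'
  #2 SA[2]=12  'aabcba'
  #3 SA[3]=13  'abcba'
  #4 SA[4]=1  'accaccbcccaaabcba'
  #5 SA[5]=4  'accbcccaaabcba'
  #6 SA[6]=16  'ba'
  #7 SA[7]=0  'baccaccbcccaaabcba'
  #8 SA[8]=14  'bcba'
  #9 SA[9]=7  'bcccaaabcba'
  #10 SA[10]=10  'caaabcba'
  #11 SA[11]=3  'caccbcccaaabcba'
  #12 SA[12]=15  'cba'
  #13 SA[13]=6  'cbcccaaabcba'
  #14 SA[14]=9  'ccaaabcba'
  #15 SA[15]=2  'ccaccbcccaaabcba'
  #16 SA[16]=5  'ccbcccaaabcba'
  #17 SA[17]=8  'cccaaabcba'

SA = [17, 11, 12, 13, 1, 4, 16, 0, 14, 7, 10, 3, 15, 6, 9, 2, 5, 8]
rank  pair      lcp
   1  s[17:],s[11:]  1  'a'
   2  s[11:],s[12:]  2  'aa'
   3  s[12:],s[13:]  1  'a'
   4  s[13:],s[1:]  1  'a'
   5  s[1:],s[4:]  3  'acc'
   6  s[4:],s[16:]  0  ''
   7  s[16:],s[0:]  2  'ba'
   8  s[0:],s[14:]  1  'b'
   9  s[14:],s[7:]  2  'bc'
  10  s[7:],s[10:]  0  ''
  11  s[10:],s[3:]  2  'ca'
  12  s[3:],s[15:]  1  'c'
  13  s[15:],s[6:]  2  'cb'
  14  s[6:],s[9:]  1  'c'
  15  s[9:],s[2:]  3  'cca'
  16  s[2:],s[5:]  2  'cc'
  17  s[5:],s[8:]  2  'cc'

n(n+1)/2 = 18·19/2 = 171
Σ LCP = 0 + 1 + 2 + 1 + 1 + 3 + 0 + 2 + 1 + 2 + 0 + 2 + 1 + 2 + 1 + 3 + 2 + 2 = 26
distinct = 171 − 26 = 145

145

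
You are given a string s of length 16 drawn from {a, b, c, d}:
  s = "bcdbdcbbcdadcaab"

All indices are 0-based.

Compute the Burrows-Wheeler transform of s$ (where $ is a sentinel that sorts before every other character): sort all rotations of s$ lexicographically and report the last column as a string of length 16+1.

bcadacb$dddbbccab

rank  rotation           last
    0  $bcdbdcbbcdadcaab  b
    1  aab$bcdbdcbbcdadc  c
    2  ab$bcdbdcbbcdadca  a
    3  adcaab$bcdbdcbbcd  d
    4  b$bcdbdcbbcdadcaa  a
    5  bbcdadcaab$bcdbdc  c
    6  bcdadcaab$bcdbdcb  b
    7  bcdbdcbbcdadcaab$  $
    8  bdcbbcdadcaab$bcd  d
    9  caab$bcdbdcbbcdad  d
   10  cbbcdadcaab$bcdbd  d
   11  cdadcaab$bcdbdcbb  b
   12  cdbdcbbcdadcaab$b  b
   13  dadcaab$bcdbdcbbc  c
   14  dbdcbbcdadcaab$bc  c
   15  dcaab$bcdbdcbbcda  a
   16  dcbbcdadcaab$bcdb  b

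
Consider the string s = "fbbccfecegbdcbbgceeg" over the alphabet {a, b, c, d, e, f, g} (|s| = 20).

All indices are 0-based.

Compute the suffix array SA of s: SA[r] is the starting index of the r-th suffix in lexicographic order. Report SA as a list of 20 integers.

sorted suffixes:
  #0 SA[0]=1  'bbccfecegbdcbbgceeg'
  #1 SA[1]=13  'bbgceeg'
  #2 SA[2]=2  'bccfecegbdcbbgceeg'
  #3 SA[3]=10  'bdcbbgceeg'
  #4 SA[4]=14  'bgceeg'
  #5 SA[5]=12  'cbbgceeg'
  #6 SA[6]=3  'ccfecegbdcbbgceeg'
  #7 SA[7]=16  'ceeg'
  #8 SA[8]=7  'cegbdcbbgceeg'
  #9 SA[9]=4  'cfecegbdcbbgceeg'
  #10 SA[10]=11  'dcbbgceeg'
  #11 SA[11]=6  'ecegbdcbbgceeg'
  #12 SA[12]=17  'eeg'
  #13 SA[13]=18  'eg'
  #14 SA[14]=8  'egbdcbbgceeg'
  #15 SA[15]=0  'fbbccfecegbdcbbgceeg'
  #16 SA[16]=5  'fecegbdcbbgceeg'
  #17 SA[17]=19  'g'
  #18 SA[18]=9  'gbdcbbgceeg'
  #19 SA[19]=15  'gceeg'

[1, 13, 2, 10, 14, 12, 3, 16, 7, 4, 11, 6, 17, 18, 8, 0, 5, 19, 9, 15]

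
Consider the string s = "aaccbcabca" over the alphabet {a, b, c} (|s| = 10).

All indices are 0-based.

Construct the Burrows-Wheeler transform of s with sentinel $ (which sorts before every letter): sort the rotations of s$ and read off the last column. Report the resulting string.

ac$caacbbca

rank  rotation     last
    0  $aaccbcabca  a
    1  a$aaccbcabc  c
    2  aaccbcabca$  $
    3  abca$aaccbc  c
    4  accbcabca$a  a
    5  bca$aaccbca  a
    6  bcabca$aacc  c
    7  ca$aaccbcab  b
    8  cabca$aaccb  b
    9  cbcabca$aac  c
   10  ccbcabca$aa  a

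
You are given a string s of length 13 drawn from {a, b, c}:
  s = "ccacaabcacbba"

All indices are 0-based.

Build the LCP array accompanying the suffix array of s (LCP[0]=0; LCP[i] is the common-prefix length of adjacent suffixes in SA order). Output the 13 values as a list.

[0, 1, 1, 1, 2, 0, 1, 1, 0, 2, 3, 1, 1]

rank | idx | suffix
   0 |  12 | a
   1 |   4 | aabcacbba
   2 |   5 | abcacbba
   3 |   2 | acaabcacbba
   4 |   8 | acbba
   5 |  11 | ba
   6 |  10 | bba
   7 |   6 | bcacbba
   8 |   3 | caabcacbba
   9 |   1 | cacaabcacbba
  10 |   7 | cacbba
  11 |   9 | cbba
  12 |   0 | ccacaabcacbba

SA = [12, 4, 5, 2, 8, 11, 10, 6, 3, 1, 7, 9, 0]
[i] adj suffixes → lcp
  [1] 12/4 → 1 ('a')
  [2] 4/5 → 1 ('a')
  [3] 5/2 → 1 ('a')
  [4] 2/8 → 2 ('ac')
  [5] 8/11 → 0 ('')
  [6] 11/10 → 1 ('b')
  [7] 10/6 → 1 ('b')
  [8] 6/3 → 0 ('')
  [9] 3/1 → 2 ('ca')
  [10] 1/7 → 3 ('cac')
  [11] 7/9 → 1 ('c')
  [12] 9/0 → 1 ('c')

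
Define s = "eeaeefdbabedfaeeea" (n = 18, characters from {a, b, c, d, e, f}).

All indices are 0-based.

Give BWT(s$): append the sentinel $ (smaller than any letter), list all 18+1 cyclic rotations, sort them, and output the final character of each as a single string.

aebfedafeeebe$aaede

rank  rotation             last
    0  $eeaeefdbabedfaeeea  a
    1  a$eeaeefdbabedfaeee  e
    2  abedfaeeea$eeaeefdb  b
    3  aeeea$eeaeefdbabedf  f
    4  aeefdbabedfaeeea$ee  e
    5  babedfaeeea$eeaeefd  d
    6  bedfaeeea$eeaeefdba  a
    7  dbabedfaeeea$eeaeef  f
    8  dfaeeea$eeaeefdbabe  e
    9  ea$eeaeefdbabedfaee  e
   10  eaeefdbabedfaeeea$e  e
   11  edfaeeea$eeaeefdbab  b
   12  eea$eeaeefdbabedfae  e
   13  eeaeefdbabedfaeeea$  $
   14  eeea$eeaeefdbabedfa  a
   15  eefdbabedfaeeea$eea  a
   16  efdbabedfaeeea$eeae  e
   17  faeeea$eeaeefdbabed  d
   18  fdbabedfaeeea$eeaee  e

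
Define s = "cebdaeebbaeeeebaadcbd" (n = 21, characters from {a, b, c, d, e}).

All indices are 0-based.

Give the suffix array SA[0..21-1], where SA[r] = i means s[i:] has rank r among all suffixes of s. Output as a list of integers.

rank→(start, suffix):
  0 → (15, 'aadcbd')
  1 → (16, 'adcbd')
  2 → (4, 'aeebbaeeeebaadcbd')
  3 → (9, 'aeeeebaadcbd')
  4 → (14, 'baadcbd')
  5 → (8, 'baeeeebaadcbd')
  6 → (7, 'bbaeeeebaadcbd')
  7 → (19, 'bd')
  8 → (2, 'bdaeebbaeeeebaadcbd')
  9 → (18, 'cbd')
  10 → (0, 'cebdaeebbaeeeebaadcbd')
  11 → (20, 'd')
  12 → (3, 'daeebbaeeeebaadcbd')
  13 → (17, 'dcbd')
  14 → (13, 'ebaadcbd')
  15 → (6, 'ebbaeeeebaadcbd')
  16 → (1, 'ebdaeebbaeeeebaadcbd')
  17 → (12, 'eebaadcbd')
  18 → (5, 'eebbaeeeebaadcbd')
  19 → (11, 'eeebaadcbd')
  20 → (10, 'eeeebaadcbd')

[15, 16, 4, 9, 14, 8, 7, 19, 2, 18, 0, 20, 3, 17, 13, 6, 1, 12, 5, 11, 10]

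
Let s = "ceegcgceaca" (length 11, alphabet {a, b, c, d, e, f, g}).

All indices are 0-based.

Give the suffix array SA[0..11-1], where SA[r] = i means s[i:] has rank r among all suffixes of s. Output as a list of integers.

[10, 8, 9, 6, 0, 4, 7, 1, 2, 5, 3]

rank→(start, suffix):
  0 → (10, 'a')
  1 → (8, 'aca')
  2 → (9, 'ca')
  3 → (6, 'ceaca')
  4 → (0, 'ceegcgceaca')
  5 → (4, 'cgceaca')
  6 → (7, 'eaca')
  7 → (1, 'eegcgceaca')
  8 → (2, 'egcgceaca')
  9 → (5, 'gceaca')
  10 → (3, 'gcgceaca')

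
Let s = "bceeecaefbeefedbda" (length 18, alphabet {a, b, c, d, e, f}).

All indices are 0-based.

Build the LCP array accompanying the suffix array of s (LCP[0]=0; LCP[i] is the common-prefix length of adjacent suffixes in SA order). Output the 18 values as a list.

[0, 1, 0, 1, 1, 0, 1, 0, 1, 0, 1, 1, 2, 2, 1, 2, 0, 1]

rank | idx | suffix
   0 |  17 | a
   1 |   6 | aefbeefedbda
   2 |   0 | bceeecaefbeefedbda
   3 |  15 | bda
   4 |   9 | beefedbda
   5 |   5 | caefbeefedbda
   6 |   1 | ceeecaefbeefedbda
   7 |  16 | da
   8 |  14 | dbda
   9 |   4 | ecaefbeefedbda
  10 |  13 | edbda
  11 |   3 | eecaefbeefedbda
  12 |   2 | eeecaefbeefedbda
  13 |  10 | eefedbda
  14 |   7 | efbeefedbda
  15 |  11 | efedbda
  16 |   8 | fbeefedbda
  17 |  12 | fedbda

SA = [17, 6, 0, 15, 9, 5, 1, 16, 14, 4, 13, 3, 2, 10, 7, 11, 8, 12]
i: (SA[i-1],SA[i]) lcp shared
  1: (17,6) 1 'a'
  2: (6,0) 0 ''
  3: (0,15) 1 'b'
  4: (15,9) 1 'b'
  5: (9,5) 0 ''
  6: (5,1) 1 'c'
  7: (1,16) 0 ''
  8: (16,14) 1 'd'
  9: (14,4) 0 ''
  10: (4,13) 1 'e'
  11: (13,3) 1 'e'
  12: (3,2) 2 'ee'
  13: (2,10) 2 'ee'
  14: (10,7) 1 'e'
  15: (7,11) 2 'ef'
  16: (11,8) 0 ''
  17: (8,12) 1 'f'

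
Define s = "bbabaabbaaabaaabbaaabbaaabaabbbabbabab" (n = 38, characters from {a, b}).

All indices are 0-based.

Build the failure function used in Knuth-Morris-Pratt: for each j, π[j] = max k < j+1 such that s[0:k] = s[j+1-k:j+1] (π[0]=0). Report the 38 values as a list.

π[0] = 0
j=1 s[j]='b': π[1]=1 (border 'b')
j=2 s[j]='a': k: 1→0; π[2]=0 (border '')
j=3 s[j]='b': π[3]=1 (border 'b')
j=4 s[j]='a': k: 1→0; π[4]=0 (border '')
j=5 s[j]='a': π[5]=0 (border '')
j=6 s[j]='b': π[6]=1 (border 'b')
j=7 s[j]='b': π[7]=2 (border 'bb')
j=8 s[j]='a': π[8]=3 (border 'bba')
j=9 s[j]='a': k: 3→0; π[9]=0 (border '')
j=10 s[j]='a': π[10]=0 (border '')
j=11 s[j]='b': π[11]=1 (border 'b')
j=12 s[j]='a': k: 1→0; π[12]=0 (border '')
j=13 s[j]='a': π[13]=0 (border '')
j=14 s[j]='a': π[14]=0 (border '')
j=15 s[j]='b': π[15]=1 (border 'b')
j=16 s[j]='b': π[16]=2 (border 'bb')
j=17 s[j]='a': π[17]=3 (border 'bba')
j=18 s[j]='a': k: 3→0; π[18]=0 (border '')
j=19 s[j]='a': π[19]=0 (border '')
j=20 s[j]='b': π[20]=1 (border 'b')
j=21 s[j]='b': π[21]=2 (border 'bb')
j=22 s[j]='a': π[22]=3 (border 'bba')
j=23 s[j]='a': k: 3→0; π[23]=0 (border '')
j=24 s[j]='a': π[24]=0 (border '')
j=25 s[j]='b': π[25]=1 (border 'b')
j=26 s[j]='a': k: 1→0; π[26]=0 (border '')
j=27 s[j]='a': π[27]=0 (border '')
j=28 s[j]='b': π[28]=1 (border 'b')
j=29 s[j]='b': π[29]=2 (border 'bb')
j=30 s[j]='b': k: 2→1; π[30]=2 (border 'bb')
j=31 s[j]='a': π[31]=3 (border 'bba')
j=32 s[j]='b': π[32]=4 (border 'bbab')
j=33 s[j]='b': k: 4→1; π[33]=2 (border 'bb')
j=34 s[j]='a': π[34]=3 (border 'bba')
j=35 s[j]='b': π[35]=4 (border 'bbab')
j=36 s[j]='a': π[36]=5 (border 'bbaba')
j=37 s[j]='b': k: 5→0; π[37]=1 (border 'b')

[0, 1, 0, 1, 0, 0, 1, 2, 3, 0, 0, 1, 0, 0, 0, 1, 2, 3, 0, 0, 1, 2, 3, 0, 0, 1, 0, 0, 1, 2, 2, 3, 4, 2, 3, 4, 5, 1]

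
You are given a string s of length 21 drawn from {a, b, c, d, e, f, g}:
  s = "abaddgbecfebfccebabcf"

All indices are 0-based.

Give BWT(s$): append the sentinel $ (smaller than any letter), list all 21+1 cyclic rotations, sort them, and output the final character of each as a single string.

rank  rotation                last
    0  $abaddgbecfebfccebabcf  f
    1  abaddgbecfebfccebabcf$  $
    2  abcf$abaddgbecfebfcceb  b
    3  addgbecfebfccebabcf$ab  b
    4  babcf$abaddgbecfebfcce  e
    5  baddgbecfebfccebabcf$a  a
    6  bcf$abaddgbecfebfcceba  a
    7  becfebfccebabcf$abaddg  g
    8  bfccebabcf$abaddgbecfe  e
    9  ccebabcf$abaddgbecfebf  f
   10  cebabcf$abaddgbecfebfc  c
   11  cf$abaddgbecfebfccebab  b
   12  cfebfccebabcf$abaddgbe  e
   13  ddgbecfebfccebabcf$aba  a
   14  dgbecfebfccebabcf$abad  d
   15  ebabcf$abaddgbecfebfcc  c
   16  ebfccebabcf$abaddgbecf  f
   17  ecfebfccebabcf$abaddgb  b
   18  f$abaddgbecfebfccebabc  c
   19  fccebabcf$abaddgbecfeb  b
   20  febfccebabcf$abaddgbec  c
   21  gbecfebfccebabcf$abadd  d

f$bbeaagefcbeadcfbcbcd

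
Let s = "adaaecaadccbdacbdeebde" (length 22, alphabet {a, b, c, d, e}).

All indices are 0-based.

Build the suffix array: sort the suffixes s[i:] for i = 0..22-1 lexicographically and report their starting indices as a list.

rank→(start, suffix):
  0 → (6, 'aadccbdacbdeebde')
  1 → (2, 'aaecaadccbdacbdeebde')
  2 → (13, 'acbdeebde')
  3 → (0, 'adaaecaadccbdacbdeebde')
  4 → (7, 'adccbdacbdeebde')
  5 → (3, 'aecaadccbdacbdeebde')
  6 → (11, 'bdacbdeebde')
  7 → (19, 'bde')
  8 → (15, 'bdeebde')
  9 → (5, 'caadccbdacbdeebde')
  10 → (10, 'cbdacbdeebde')
  11 → (14, 'cbdeebde')
  12 → (9, 'ccbdacbdeebde')
  13 → (1, 'daaecaadccbdacbdeebde')
  14 → (12, 'dacbdeebde')
  15 → (8, 'dccbdacbdeebde')
  16 → (20, 'de')
  17 → (16, 'deebde')
  18 → (21, 'e')
  19 → (18, 'ebde')
  20 → (4, 'ecaadccbdacbdeebde')
  21 → (17, 'eebde')

[6, 2, 13, 0, 7, 3, 11, 19, 15, 5, 10, 14, 9, 1, 12, 8, 20, 16, 21, 18, 4, 17]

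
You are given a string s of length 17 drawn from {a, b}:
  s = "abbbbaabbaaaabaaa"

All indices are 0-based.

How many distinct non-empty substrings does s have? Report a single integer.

116

sorted suffixes:
  #0 SA[0]=16  'a'
  #1 SA[1]=15  'aa'
  #2 SA[2]=14  'aaa'
  #3 SA[3]=9  'aaaabaaa'
  #4 SA[4]=10  'aaabaaa'
  #5 SA[5]=11  'aabaaa'
  #6 SA[6]=5  'aabbaaaabaaa'
  #7 SA[7]=12  'abaaa'
  #8 SA[8]=6  'abbaaaabaaa'
  #9 SA[9]=0  'abbbbaabbaaaabaaa'
  #10 SA[10]=13  'baaa'
  #11 SA[11]=8  'baaaabaaa'
  #12 SA[12]=4  'baabbaaaabaaa'
  #13 SA[13]=7  'bbaaaabaaa'
  #14 SA[14]=3  'bbaabbaaaabaaa'
  #15 SA[15]=2  'bbbaabbaaaabaaa'
  #16 SA[16]=1  'bbbbaabbaaaabaaa'

SA = [16, 15, 14, 9, 10, 11, 5, 12, 6, 0, 13, 8, 4, 7, 3, 2, 1]
[i] adj suffixes → lcp
  [1] 16/15 → 1 ('a')
  [2] 15/14 → 2 ('aa')
  [3] 14/9 → 3 ('aaa')
  [4] 9/10 → 3 ('aaa')
  [5] 10/11 → 2 ('aa')
  [6] 11/5 → 3 ('aab')
  [7] 5/12 → 1 ('a')
  [8] 12/6 → 2 ('ab')
  [9] 6/0 → 3 ('abb')
  [10] 0/13 → 0 ('')
  [11] 13/8 → 4 ('baaa')
  [12] 8/4 → 3 ('baa')
  [13] 4/7 → 1 ('b')
  [14] 7/3 → 4 ('bbaa')
  [15] 3/2 → 2 ('bb')
  [16] 2/1 → 3 ('bbb')

n(n+1)/2 = 17·18/2 = 153
Σ LCP = 0 + 1 + 2 + 3 + 3 + 2 + 3 + 1 + 2 + 3 + 0 + 4 + 3 + 1 + 4 + 2 + 3 = 37
distinct = 153 − 37 = 116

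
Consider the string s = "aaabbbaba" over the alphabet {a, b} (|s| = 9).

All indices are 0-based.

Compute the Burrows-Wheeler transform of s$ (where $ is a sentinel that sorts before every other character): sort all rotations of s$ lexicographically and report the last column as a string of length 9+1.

ab$abaabba

rank  rotation    last
    0  $aaabbbaba  a
    1  a$aaabbbab  b
    2  aaabbbaba$  $
    3  aabbbaba$a  a
    4  aba$aaabbb  b
    5  abbbaba$aa  a
    6  ba$aaabbba  a
    7  baba$aaabb  b
    8  bbaba$aaab  b
    9  bbbaba$aaa  a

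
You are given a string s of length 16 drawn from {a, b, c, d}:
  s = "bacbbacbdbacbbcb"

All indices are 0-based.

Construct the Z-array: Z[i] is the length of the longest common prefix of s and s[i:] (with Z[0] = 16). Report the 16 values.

[16, 0, 0, 1, 4, 0, 0, 1, 0, 5, 0, 0, 1, 1, 0, 1]

Z[0]=16
i=1: outside box; Z[1]=0
i=2: outside box; Z[2]=0
i=3: outside box; Z[3]=1 extend→box=[3,4)
i=4: outside box; Z[4]=4 extend→box=[4,8)
i=5: min(r-i=3, Z[1]=0)=0; Z[5]=0
i=6: min(r-i=2, Z[2]=0)=0; Z[6]=0
i=7: min(r-i=1, Z[3]=1)=1; Z[7]=1
i=8: outside box; Z[8]=0
i=9: outside box; Z[9]=5 extend→box=[9,14)
i=10: min(r-i=4, Z[1]=0)=0; Z[10]=0
i=11: min(r-i=3, Z[2]=0)=0; Z[11]=0
i=12: min(r-i=2, Z[3]=1)=1; Z[12]=1
i=13: min(r-i=1, Z[4]=4)=1; Z[13]=1
i=14: outside box; Z[14]=0
i=15: outside box; Z[15]=1 extend→box=[15,16)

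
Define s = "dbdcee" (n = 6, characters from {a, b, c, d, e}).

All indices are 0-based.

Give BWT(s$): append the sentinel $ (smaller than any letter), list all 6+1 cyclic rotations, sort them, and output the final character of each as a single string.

rank  rotation last
    0  $dbdcee  e
    1  bdcee$d  d
    2  cee$dbd  d
    3  dbdcee$  $
    4  dcee$db  b
    5  e$dbdce  e
    6  ee$dbdc  c

edd$bec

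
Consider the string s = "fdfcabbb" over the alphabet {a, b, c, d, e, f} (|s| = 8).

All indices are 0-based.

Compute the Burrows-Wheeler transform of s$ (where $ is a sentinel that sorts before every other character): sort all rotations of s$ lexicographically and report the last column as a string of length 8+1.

rank  rotation   last
    0  $fdfcabbb  b
    1  abbb$fdfc  c
    2  b$fdfcabb  b
    3  bb$fdfcab  b
    4  bbb$fdfca  a
    5  cabbb$fdf  f
    6  dfcabbb$f  f
    7  fcabbb$fd  d
    8  fdfcabbb$  $

bcbbaffd$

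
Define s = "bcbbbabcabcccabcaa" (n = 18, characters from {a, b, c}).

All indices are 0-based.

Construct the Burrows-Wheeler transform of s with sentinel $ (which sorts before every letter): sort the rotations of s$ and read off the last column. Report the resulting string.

rank  rotation             last
    0  $bcbbbabcabcccabcaa  a
    1  a$bcbbbabcabcccabca  a
    2  aa$bcbbbabcabcccabc  c
    3  abcaa$bcbbbabcabccc  c
    4  abcabcccabcaa$bcbbb  b
    5  abcccabcaa$bcbbbabc  c
    6  babcabcccabcaa$bcbb  b
    7  bbabcabcccabcaa$bcb  b
    8  bbbabcabcccabcaa$bc  c
    9  bcaa$bcbbbabcabccca  a
   10  bcabcccabcaa$bcbbba  a
   11  bcbbbabcabcccabcaa$  $
   12  bcccabcaa$bcbbbabca  a
   13  caa$bcbbbabcabcccab  b
   14  cabcaa$bcbbbabcabcc  c
   15  cabcccabcaa$bcbbbab  b
   16  cbbbabcabcccabcaa$b  b
   17  ccabcaa$bcbbbabcabc  c
   18  cccabcaa$bcbbbabcab  b

aaccbcbbcaa$abcbbcb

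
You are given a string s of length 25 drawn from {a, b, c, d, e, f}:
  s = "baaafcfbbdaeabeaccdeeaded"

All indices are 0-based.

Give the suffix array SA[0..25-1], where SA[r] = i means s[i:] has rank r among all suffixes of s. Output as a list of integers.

sorted suffixes:
  #0 SA[0]=1  'aaafcfbbdaeabeaccdeeaded'
  #1 SA[1]=2  'aafcfbbdaeabeaccdeeaded'
  #2 SA[2]=12  'abeaccdeeaded'
  #3 SA[3]=15  'accdeeaded'
  #4 SA[4]=21  'aded'
  #5 SA[5]=10  'aeabeaccdeeaded'
  #6 SA[6]=3  'afcfbbdaeabeaccdeeaded'
  #7 SA[7]=0  'baaafcfbbdaeabeaccdeeaded'
  #8 SA[8]=7  'bbdaeabeaccdeeaded'
  #9 SA[9]=8  'bdaeabeaccdeeaded'
  #10 SA[10]=13  'beaccdeeaded'
  #11 SA[11]=16  'ccdeeaded'
  #12 SA[12]=17  'cdeeaded'
  #13 SA[13]=5  'cfbbdaeabeaccdeeaded'
  #14 SA[14]=24  'd'
  #15 SA[15]=9  'daeabeaccdeeaded'
  #16 SA[16]=22  'ded'
  #17 SA[17]=18  'deeaded'
  #18 SA[18]=11  'eabeaccdeeaded'
  #19 SA[19]=14  'eaccdeeaded'
  #20 SA[20]=20  'eaded'
  #21 SA[21]=23  'ed'
  #22 SA[22]=19  'eeaded'
  #23 SA[23]=6  'fbbdaeabeaccdeeaded'
  #24 SA[24]=4  'fcfbbdaeabeaccdeeaded'

[1, 2, 12, 15, 21, 10, 3, 0, 7, 8, 13, 16, 17, 5, 24, 9, 22, 18, 11, 14, 20, 23, 19, 6, 4]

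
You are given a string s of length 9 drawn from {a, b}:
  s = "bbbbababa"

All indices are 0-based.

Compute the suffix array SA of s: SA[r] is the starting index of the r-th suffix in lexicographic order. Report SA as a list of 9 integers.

[8, 6, 4, 7, 5, 3, 2, 1, 0]

rank | idx | suffix
   0 |   8 | a
   1 |   6 | aba
   2 |   4 | ababa
   3 |   7 | ba
   4 |   5 | baba
   5 |   3 | bababa
   6 |   2 | bbababa
   7 |   1 | bbbababa
   8 |   0 | bbbbababa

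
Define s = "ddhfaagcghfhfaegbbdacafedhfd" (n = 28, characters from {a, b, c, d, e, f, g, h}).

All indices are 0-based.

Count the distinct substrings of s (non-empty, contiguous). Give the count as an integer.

379

rank→(start, suffix):
  0 → (4, 'aagcghfhfaegbbdacafedhfd')
  1 → (19, 'acafedhfd')
  2 → (13, 'aegbbdacafedhfd')
  3 → (21, 'afedhfd')
  4 → (5, 'agcghfhfaegbbdacafedhfd')
  5 → (16, 'bbdacafedhfd')
  6 → (17, 'bdacafedhfd')
  7 → (20, 'cafedhfd')
  8 → (7, 'cghfhfaegbbdacafedhfd')
  9 → (27, 'd')
  10 → (18, 'dacafedhfd')
  11 → (0, 'ddhfaagcghfhfaegbbdacafedhfd')
  12 → (1, 'dhfaagcghfhfaegbbdacafedhfd')
  13 → (24, 'dhfd')
  14 → (23, 'edhfd')
  15 → (14, 'egbbdacafedhfd')
  16 → (3, 'faagcghfhfaegbbdacafedhfd')
  17 → (12, 'faegbbdacafedhfd')
  18 → (26, 'fd')
  19 → (22, 'fedhfd')
  20 → (10, 'fhfaegbbdacafedhfd')
  21 → (15, 'gbbdacafedhfd')
  22 → (6, 'gcghfhfaegbbdacafedhfd')
  23 → (8, 'ghfhfaegbbdacafedhfd')
  24 → (2, 'hfaagcghfhfaegbbdacafedhfd')
  25 → (11, 'hfaegbbdacafedhfd')
  26 → (25, 'hfd')
  27 → (9, 'hfhfaegbbdacafedhfd')

SA = [4, 19, 13, 21, 5, 16, 17, 20, 7, 27, 18, 0, 1, 24, 23, 14, 3, 12, 26, 22, 10, 15, 6, 8, 2, 11, 25, 9]
i: (SA[i-1],SA[i]) lcp shared
  1: (4,19) 1 'a'
  2: (19,13) 1 'a'
  3: (13,21) 1 'a'
  4: (21,5) 1 'a'
  5: (5,16) 0 ''
  6: (16,17) 1 'b'
  7: (17,20) 0 ''
  8: (20,7) 1 'c'
  9: (7,27) 0 ''
  10: (27,18) 1 'd'
  11: (18,0) 1 'd'
  12: (0,1) 1 'd'
  13: (1,24) 3 'dhf'
  14: (24,23) 0 ''
  15: (23,14) 1 'e'
  16: (14,3) 0 ''
  17: (3,12) 2 'fa'
  18: (12,26) 1 'f'
  19: (26,22) 1 'f'
  20: (22,10) 1 'f'
  21: (10,15) 0 ''
  22: (15,6) 1 'g'
  23: (6,8) 1 'g'
  24: (8,2) 0 ''
  25: (2,11) 3 'hfa'
  26: (11,25) 2 'hf'
  27: (25,9) 2 'hf'

n(n+1)/2 = 28·29/2 = 406
Σ LCP = 0 + 1 + 1 + 1 + 1 + 0 + 1 + 0 + 1 + 0 + 1 + 1 + 1 + 3 + 0 + 1 + 0 + 2 + 1 + 1 + 1 + 0 + 1 + 1 + 0 + 3 + 2 + 2 = 27
distinct = 406 − 27 = 379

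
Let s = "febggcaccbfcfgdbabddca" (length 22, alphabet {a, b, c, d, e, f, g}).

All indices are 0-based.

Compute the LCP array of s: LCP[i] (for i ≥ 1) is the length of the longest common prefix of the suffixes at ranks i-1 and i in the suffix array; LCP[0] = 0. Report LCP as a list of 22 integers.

[0, 1, 1, 0, 1, 1, 1, 0, 2, 1, 1, 1, 0, 1, 1, 0, 0, 1, 1, 0, 1, 1]

sorted suffixes:
  #0 SA[0]=21  'a'
  #1 SA[1]=16  'abddca'
  #2 SA[2]=6  'accbfcfgdbabddca'
  #3 SA[3]=15  'babddca'
  #4 SA[4]=17  'bddca'
  #5 SA[5]=9  'bfcfgdbabddca'
  #6 SA[6]=2  'bggcaccbfcfgdbabddca'
  #7 SA[7]=20  'ca'
  #8 SA[8]=5  'caccbfcfgdbabddca'
  #9 SA[9]=8  'cbfcfgdbabddca'
  #10 SA[10]=7  'ccbfcfgdbabddca'
  #11 SA[11]=11  'cfgdbabddca'
  #12 SA[12]=14  'dbabddca'
  #13 SA[13]=19  'dca'
  #14 SA[14]=18  'ddca'
  #15 SA[15]=1  'ebggcaccbfcfgdbabddca'
  #16 SA[16]=10  'fcfgdbabddca'
  #17 SA[17]=0  'febggcaccbfcfgdbabddca'
  #18 SA[18]=12  'fgdbabddca'
  #19 SA[19]=4  'gcaccbfcfgdbabddca'
  #20 SA[20]=13  'gdbabddca'
  #21 SA[21]=3  'ggcaccbfcfgdbabddca'

SA = [21, 16, 6, 15, 17, 9, 2, 20, 5, 8, 7, 11, 14, 19, 18, 1, 10, 0, 12, 4, 13, 3]
i: (SA[i-1],SA[i]) lcp shared
  1: (21,16) 1 'a'
  2: (16,6) 1 'a'
  3: (6,15) 0 ''
  4: (15,17) 1 'b'
  5: (17,9) 1 'b'
  6: (9,2) 1 'b'
  7: (2,20) 0 ''
  8: (20,5) 2 'ca'
  9: (5,8) 1 'c'
  10: (8,7) 1 'c'
  11: (7,11) 1 'c'
  12: (11,14) 0 ''
  13: (14,19) 1 'd'
  14: (19,18) 1 'd'
  15: (18,1) 0 ''
  16: (1,10) 0 ''
  17: (10,0) 1 'f'
  18: (0,12) 1 'f'
  19: (12,4) 0 ''
  20: (4,13) 1 'g'
  21: (13,3) 1 'g'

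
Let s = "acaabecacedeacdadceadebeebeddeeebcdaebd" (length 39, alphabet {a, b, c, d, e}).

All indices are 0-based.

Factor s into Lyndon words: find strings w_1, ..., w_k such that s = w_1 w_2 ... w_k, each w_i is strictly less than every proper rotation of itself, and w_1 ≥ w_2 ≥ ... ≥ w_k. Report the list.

["ac", "aabecacedeacdadceadebeebeddeeebcdaebd"]

emit factor 1: 'ac' (i=0, period=2)
emit factor 2: 'aabecacedeacdadceadebeebeddeeebcdaebd' (i=2, period=37)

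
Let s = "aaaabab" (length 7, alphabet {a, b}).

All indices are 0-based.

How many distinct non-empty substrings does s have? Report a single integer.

19

rank→(start, suffix):
  0 → (0, 'aaaabab')
  1 → (1, 'aaabab')
  2 → (2, 'aabab')
  3 → (5, 'ab')
  4 → (3, 'abab')
  5 → (6, 'b')
  6 → (4, 'bab')

SA = [0, 1, 2, 5, 3, 6, 4]
[i] adj suffixes → lcp
  [1] 0/1 → 3 ('aaa')
  [2] 1/2 → 2 ('aa')
  [3] 2/5 → 1 ('a')
  [4] 5/3 → 2 ('ab')
  [5] 3/6 → 0 ('')
  [6] 6/4 → 1 ('b')

n(n+1)/2 = 7·8/2 = 28
Σ LCP = 0 + 3 + 2 + 1 + 2 + 0 + 1 = 9
distinct = 28 − 9 = 19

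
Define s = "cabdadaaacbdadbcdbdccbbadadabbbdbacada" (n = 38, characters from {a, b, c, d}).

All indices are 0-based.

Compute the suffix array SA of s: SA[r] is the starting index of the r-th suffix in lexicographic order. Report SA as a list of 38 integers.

[37, 6, 7, 27, 1, 33, 8, 35, 4, 25, 23, 12, 32, 22, 21, 28, 29, 14, 2, 10, 30, 17, 0, 34, 20, 9, 19, 15, 36, 5, 26, 3, 24, 11, 31, 13, 16, 18]

rank→(start, suffix):
  0 → (37, 'a')
  1 → (6, 'aaacbdadbcdbdccbbadadabbbdbacada')
  2 → (7, 'aacbdadbcdbdccbbadadabbbdbacada')
  3 → (27, 'abbbdbacada')
  4 → (1, 'abdadaaacbdadbcdbdccbbadadabbbdbacada')
  5 → (33, 'acada')
  6 → (8, 'acbdadbcdbdccbbadadabbbdbacada')
  7 → (35, 'ada')
  8 → (4, 'adaaacbdadbcdbdccbbadadabbbdbacada')
  9 → (25, 'adabbbdbacada')
  10 → (23, 'adadabbbdbacada')
  11 → (12, 'adbcdbdccbbadadabbbdbacada')
  12 → (32, 'bacada')
  13 → (22, 'badadabbbdbacada')
  14 → (21, 'bbadadabbbdbacada')
  15 → (28, 'bbbdbacada')
  16 → (29, 'bbdbacada')
  17 → (14, 'bcdbdccbbadadabbbdbacada')
  18 → (2, 'bdadaaacbdadbcdbdccbbadadabbbdbacada')
  19 → (10, 'bdadbcdbdccbbadadabbbdbacada')
  20 → (30, 'bdbacada')
  21 → (17, 'bdccbbadadabbbdbacada')
  22 → (0, 'cabdadaaacbdadbcdbdccbbadadabbbdbacada')
  23 → (34, 'cada')
  24 → (20, 'cbbadadabbbdbacada')
  25 → (9, 'cbdadbcdbdccbbadadabbbdbacada')
  26 → (19, 'ccbbadadabbbdbacada')
  27 → (15, 'cdbdccbbadadabbbdbacada')
  28 → (36, 'da')
  29 → (5, 'daaacbdadbcdbdccbbadadabbbdbacada')
  30 → (26, 'dabbbdbacada')
  31 → (3, 'dadaaacbdadbcdbdccbbadadabbbdbacada')
  32 → (24, 'dadabbbdbacada')
  33 → (11, 'dadbcdbdccbbadadabbbdbacada')
  34 → (31, 'dbacada')
  35 → (13, 'dbcdbdccbbadadabbbdbacada')
  36 → (16, 'dbdccbbadadabbbdbacada')
  37 → (18, 'dccbbadadabbbdbacada')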